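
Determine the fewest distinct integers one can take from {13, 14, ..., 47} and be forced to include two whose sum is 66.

Two chosen integers sum to 66 exactly when both halves of some pair {x, 66−x} with 19 ≤ x ≤ 66−x ≤ 47 are chosen — 14 such pairs.
The remaining 7 elements (those with no distinct partner in range) can never complete a 66-sum, so the worst case takes all of them and one from each pair: 7 + 14 = 21.
The 22nd integer has to be the second member of some pair, so 21 + 1 = 22.

22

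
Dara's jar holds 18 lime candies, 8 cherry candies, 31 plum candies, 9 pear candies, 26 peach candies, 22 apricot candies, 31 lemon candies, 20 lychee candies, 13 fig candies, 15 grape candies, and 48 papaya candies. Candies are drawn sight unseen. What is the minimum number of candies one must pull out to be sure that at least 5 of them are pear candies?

237

In the worst case for collecting pear candies, every non-pear candy comes out first.
There are 18 + 8 + 31 + 26 + 22 + 31 + 20 + 13 + 15 + 48 = 232 non-pear candies altogether.
After those, each further candy must be pear, so 232 + 5 = 237 draws guarantee 5 pear candies.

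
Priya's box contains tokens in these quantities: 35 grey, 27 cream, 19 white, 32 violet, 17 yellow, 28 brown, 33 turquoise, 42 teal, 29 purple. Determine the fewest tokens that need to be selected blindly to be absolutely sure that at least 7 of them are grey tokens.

In the worst case for collecting grey tokens, every non-grey token comes out first.
There are 27 + 19 + 32 + 17 + 28 + 33 + 42 + 29 = 227 non-grey tokens altogether.
After those, each further token must be grey, so 227 + 7 = 234 draws guarantee 7 grey tokens.

234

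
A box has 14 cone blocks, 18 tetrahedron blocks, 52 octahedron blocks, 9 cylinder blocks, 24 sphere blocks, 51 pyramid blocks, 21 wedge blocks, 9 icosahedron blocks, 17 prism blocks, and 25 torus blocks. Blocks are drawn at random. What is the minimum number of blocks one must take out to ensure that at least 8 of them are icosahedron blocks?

In the worst case for collecting icosahedron blocks, every non-icosahedron block comes out first.
There are 14 + 18 + 52 + 9 + 24 + 51 + 21 + 17 + 25 = 231 non-icosahedron blocks altogether.
After those, each further block must be icosahedron, so 231 + 8 = 239 draws guarantee 8 icosahedron blocks.

239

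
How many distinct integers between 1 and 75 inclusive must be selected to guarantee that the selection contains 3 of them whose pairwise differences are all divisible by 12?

25

Integers whose pairwise differences are multiples of 12 are exactly those sharing a remainder mod 12. Pigeonhole: the 12 residue classes mod 12 are the pigeonholes.
With 24 integers one could put 2 in each residue class and have no class reach 3.
The 25th integer pushes some class to 3, so 12·2 + 1 = 25.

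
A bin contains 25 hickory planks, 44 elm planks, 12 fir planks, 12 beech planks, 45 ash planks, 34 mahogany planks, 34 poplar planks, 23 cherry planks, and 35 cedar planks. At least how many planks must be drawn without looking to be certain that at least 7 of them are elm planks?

227

In the worst case for collecting elm planks, every non-elm plank comes out first.
There are 25 + 12 + 12 + 45 + 34 + 34 + 23 + 35 = 220 non-elm planks altogether.
After those, each further plank must be elm, so 220 + 7 = 227 draws guarantee 7 elm planks.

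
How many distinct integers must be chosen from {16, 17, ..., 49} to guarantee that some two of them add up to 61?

Group the elements by complementary pair {x, 61−x}: {16,45}, {17,44}, {18,43}, …, giving 15 two-element pairs and 4 integers whose partner 61−x falls outside [16,49].
Pigeonhole: treating each of those 19 groups as a pigeonhole, one can pick one integer per group — 19 integers — with no two summing to 61.
The 20th integer lands in an occupied pair, forcing a sum of 61.

20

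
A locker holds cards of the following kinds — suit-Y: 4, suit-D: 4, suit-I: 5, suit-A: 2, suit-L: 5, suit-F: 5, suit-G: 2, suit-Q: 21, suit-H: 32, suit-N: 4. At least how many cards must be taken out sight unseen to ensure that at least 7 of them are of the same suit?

Pigeonhole: put each drawn card into a box by suit. The largest draw with every box below 7 takes min(count, 6) from each suit; suits with fewer than 6 contribute all they have.
Σ min(cᵢ, 6) = 4 + 4 + 5 + 2 + 5 + 5 + 2 + 6 + 6 + 4 = 43.
Draw number 43 + 1 = 44 must push one box to 7.

44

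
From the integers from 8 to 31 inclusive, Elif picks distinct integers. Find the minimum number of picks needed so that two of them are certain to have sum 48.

18

A set avoiding the sum 48 can contain at most one of each pair {x, 48−x}, plus the 10 elements whose complement lies outside the range or equal to its own complement.
The integers 8, …, 24 (17 of them) are such a set: any two sum to at least 8+9 = 17 and at most 23+24 = 47 < 48.
Any 18th integer completes one of the 7 pairs, so 18 choices force a sum of 48.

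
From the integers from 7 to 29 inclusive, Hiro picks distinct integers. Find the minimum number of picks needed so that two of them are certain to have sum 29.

Group the elements by complementary pair {x, 29−x}: {7,22}, {8,21}, {9,20}, …, giving 8 two-element pairs and 7 integers whose partner 29−x falls outside [7,29].
Treating each of those 15 groups as a pigeonhole, one can pick one integer per group — 15 integers — with no two summing to 29.
The 16th integer lands in an occupied pair, forcing a sum of 29.

16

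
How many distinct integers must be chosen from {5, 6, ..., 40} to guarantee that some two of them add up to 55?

A set avoiding the sum 55 can contain at most one of each pair {x, 55−x}, plus the 10 elements whose complement lies outside the range.
The integers 5, …, 27 (23 of them) are such a set: any two sum to at least 5+6 = 11 and at most 26+27 = 53 < 55.
By the pigeonhole principle, any 24th integer completes one of the 13 pairs, so 24 choices force a sum of 55.

24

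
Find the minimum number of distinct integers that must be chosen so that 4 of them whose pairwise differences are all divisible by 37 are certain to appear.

112

Integers whose pairwise differences are multiples of 37 are exactly those sharing a remainder mod 37. The 37 residue classes mod 37 are the pigeonholes.
With 111 integers one could put 3 in each residue class and have no class reach 4.
The 112th integer pushes some class to 4, so 37·3 + 1 = 112.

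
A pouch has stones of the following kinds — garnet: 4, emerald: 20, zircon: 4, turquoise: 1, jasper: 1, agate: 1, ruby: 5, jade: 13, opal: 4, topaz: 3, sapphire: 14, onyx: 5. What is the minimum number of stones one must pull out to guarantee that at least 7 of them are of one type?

47

Pigeonhole: put each drawn stone into a box by type. The largest draw with every box below 7 takes min(count, 6) from each type; types with fewer than 6 contribute all they have.
Σ min(cᵢ, 6) = 4 + 6 + 4 + 1 + 1 + 1 + 5 + 6 + 4 + 3 + 6 + 5 = 46.
Draw number 46 + 1 = 47 must push one box to 7.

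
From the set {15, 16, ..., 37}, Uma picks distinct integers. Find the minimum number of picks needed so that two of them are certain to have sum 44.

Group the elements by complementary pair {x, 44−x}: {15,29}, {16,28}, {17,27}, …, giving 7 two-element pairs; the single value 22 (it cannot pair with itself since the integers are distinct); and 8 integers whose partner 44−x falls outside [15,37].
Treating each of those 16 groups as a pigeonhole, one can pick one integer per group — 16 integers — with no two summing to 44.
The 17th integer lands in an occupied pair, forcing a sum of 44.

17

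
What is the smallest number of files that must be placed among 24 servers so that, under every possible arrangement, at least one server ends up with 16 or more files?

With 360 files one could put exactly 15 in each of the 24 servers, and no server would reach 16.
By the pigeonhole principle, one more file must land in a server that already has 15, giving it 16.
So 24 × 15 + 1 = 361 files are required.

361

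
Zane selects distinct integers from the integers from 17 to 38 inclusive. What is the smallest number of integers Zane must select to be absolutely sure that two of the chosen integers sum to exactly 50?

A set avoiding the sum 50 can contain at most one of each pair {x, 50−x}, plus the 6 elements whose complement lies outside the range or equal to its own complement.
The integers 25, …, 38 (14 of them) are such a set: any two sum to at least 25+26 = 51 > 50.
By pigeonhole, any 15th integer completes one of the 8 pairs, so 15 choices force a sum of 50.

15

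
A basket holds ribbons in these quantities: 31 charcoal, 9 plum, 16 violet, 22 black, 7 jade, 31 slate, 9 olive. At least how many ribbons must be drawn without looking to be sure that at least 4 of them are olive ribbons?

120

In the worst case for collecting olive ribbons, every non-olive ribbon comes out first.
There are 31 + 9 + 16 + 22 + 7 + 31 = 116 non-olive ribbons altogether.
After those, each further ribbon must be olive, so 116 + 4 = 120 draws guarantee 4 olive ribbons.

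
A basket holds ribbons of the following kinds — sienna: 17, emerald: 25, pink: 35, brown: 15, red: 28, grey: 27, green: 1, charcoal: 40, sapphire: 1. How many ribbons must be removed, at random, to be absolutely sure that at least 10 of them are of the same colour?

By the pigeonhole principle, put each drawn ribbon into a box by colour. The largest draw with every box below 10 takes min(count, 9) from each colour; colours with fewer than 9 contribute all they have.
Σ min(cᵢ, 9) = 9 + 9 + 9 + 9 + 9 + 9 + 1 + 9 + 1 = 65.
Draw number 65 + 1 = 66 must push one box to 10.

66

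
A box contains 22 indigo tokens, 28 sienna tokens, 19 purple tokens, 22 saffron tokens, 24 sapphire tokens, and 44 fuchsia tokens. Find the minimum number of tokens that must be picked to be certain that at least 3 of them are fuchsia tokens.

In the worst case for collecting fuchsia tokens, every non-fuchsia token comes out first.
There are 22 + 28 + 19 + 22 + 24 = 115 non-fuchsia tokens altogether.
After those, each further token must be fuchsia, so 115 + 3 = 118 draws guarantee 3 fuchsia tokens.

118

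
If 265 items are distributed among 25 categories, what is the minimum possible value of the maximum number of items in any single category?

11

The 25 categories are the holes and the 265 items are the pigeons.
If every category held at most 10 items, the total would be at most 25 × 10 = 250, which is less than 265.
So some category holds at least ⌈265/25⌉ = 11 items.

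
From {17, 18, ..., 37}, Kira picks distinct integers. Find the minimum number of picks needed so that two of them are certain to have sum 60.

15

Two chosen integers sum to 60 exactly when both halves of some pair {x, 60−x} with 23 ≤ x ≤ 60−x ≤ 37 are chosen — 7 such pairs.
The remaining 7 elements (those with no distinct partner in range) can never complete a 60-sum, so the worst case takes all of them and one from each pair: 7 + 7 = 14.
The 15th integer has to be the second member of some pair, so 14 + 1 = 15.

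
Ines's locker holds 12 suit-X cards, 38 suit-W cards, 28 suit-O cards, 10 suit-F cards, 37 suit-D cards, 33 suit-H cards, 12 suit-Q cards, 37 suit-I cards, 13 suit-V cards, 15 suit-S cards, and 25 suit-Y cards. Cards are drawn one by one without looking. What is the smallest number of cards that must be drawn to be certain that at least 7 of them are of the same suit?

By pigeonhole, the 11 suits are the holes; the cards drawn are the pigeons.
To avoid 7 of any one suit, the worst case takes at most 6 of each suit.
That gives 6 + 6 + 6 + 6 + 6 + 6 + 6 + 6 + 6 + 6 + 6 = 66 cards with no suit reaching 7.
The next card forces some suit to 7, so 66 + 1 = 67.

67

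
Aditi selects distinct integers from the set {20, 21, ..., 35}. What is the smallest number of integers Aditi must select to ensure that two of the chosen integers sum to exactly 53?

10

A set avoiding the sum 53 can contain at most one of each pair {x, 53−x}, plus the 2 elements whose complement lies outside the range.
The integers 27, …, 35 (9 of them) are such a set: any two sum to at least 27+28 = 55 > 53.
By the pigeonhole principle, any 10th integer completes one of the 7 pairs, so 10 choices force a sum of 53.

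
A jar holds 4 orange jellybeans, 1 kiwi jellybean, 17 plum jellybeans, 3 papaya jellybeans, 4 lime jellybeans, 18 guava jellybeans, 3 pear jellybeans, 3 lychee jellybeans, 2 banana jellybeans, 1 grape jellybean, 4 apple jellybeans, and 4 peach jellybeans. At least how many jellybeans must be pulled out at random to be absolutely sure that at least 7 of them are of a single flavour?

42

The 12 flavours are the holes; the jellybeans drawn are the pigeons.
To avoid 7 of any one flavour, the worst case takes at most 6 of each flavour, or every jellybean of a flavour that has fewer than 6.
That gives 4 + 1 + 6 + 3 + 4 + 6 + 3 + 3 + 2 + 1 + 4 + 4 = 41 jellybeans with no flavour reaching 7.
The next jellybean forces some flavour to 7, so 41 + 1 = 42.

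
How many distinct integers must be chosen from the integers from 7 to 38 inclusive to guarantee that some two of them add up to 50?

20

Two chosen integers sum to 50 exactly when both halves of some pair {x, 50−x} with 12 ≤ x ≤ 50−x ≤ 38 are chosen — 13 such pairs.
The remaining 6 elements (those with no distinct partner in range) can never complete a 50-sum, so the worst case takes all of them and one from each pair: 6 + 13 = 19.
The 20th integer has to be the second member of some pair, so 19 + 1 = 20.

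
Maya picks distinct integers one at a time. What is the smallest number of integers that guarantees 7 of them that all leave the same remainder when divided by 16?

By pigeonhole, the 16 residue classes mod 16 are the pigeonholes.
With 96 integers one could put 6 in each residue class and have no class reach 7.
The 97th integer pushes some class to 7, so 16·6 + 1 = 97.

97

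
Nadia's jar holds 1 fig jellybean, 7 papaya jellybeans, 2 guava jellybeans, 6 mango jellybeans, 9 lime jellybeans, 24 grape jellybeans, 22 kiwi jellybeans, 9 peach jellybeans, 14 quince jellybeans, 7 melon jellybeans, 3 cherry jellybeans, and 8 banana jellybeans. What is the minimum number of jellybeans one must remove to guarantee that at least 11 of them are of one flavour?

An adversary could hand out at most 10 jellybeans per flavour (9 flavours run out sooner): 1 + 7 + 2 + 6 + 9 + 10 + 10 + 9 + 10 + 7 + 3 + 8 = 82 jellybeans and still no flavour has 11.
By the pigeonhole principle, one more jellybean lands in a flavour already at 10, so 83 draws are enough and 82 are not.

83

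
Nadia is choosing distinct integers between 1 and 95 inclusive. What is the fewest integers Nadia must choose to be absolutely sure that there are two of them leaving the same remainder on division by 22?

The 22 residue classes mod 22 are the pigeonholes.
With 22 integers one could put 1 in each residue class and have no class reach 2.
The 23rd integer pushes some class to 2, so 22·1 + 1 = 23.

23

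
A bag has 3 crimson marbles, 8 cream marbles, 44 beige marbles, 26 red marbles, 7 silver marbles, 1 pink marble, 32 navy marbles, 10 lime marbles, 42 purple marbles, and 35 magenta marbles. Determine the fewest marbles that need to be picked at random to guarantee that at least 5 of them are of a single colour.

37

Put each drawn marble into a box by colour. The largest draw with every box below 5 takes min(count, 4) from each colour; colours with fewer than 4 contribute all they have.
Σ min(cᵢ, 4) = 3 + 4 + 4 + 4 + 4 + 1 + 4 + 4 + 4 + 4 = 36.
Draw number 36 + 1 = 37 must push one box to 5.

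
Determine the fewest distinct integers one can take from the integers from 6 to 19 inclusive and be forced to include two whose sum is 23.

9

Two chosen integers sum to 23 exactly when both halves of some pair {x, 23−x} with 6 ≤ x ≤ 23−x ≤ 17 are chosen — 6 such pairs.
The remaining 2 elements (those with no distinct partner in range) can never complete a 23-sum, so the worst case takes all of them and one from each pair: 2 + 6 = 8.
The 9th integer has to be the second member of some pair, so 8 + 1 = 9.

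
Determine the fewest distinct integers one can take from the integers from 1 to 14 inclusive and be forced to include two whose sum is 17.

9

Two chosen integers sum to 17 exactly when both halves of some pair {x, 17−x} with 3 ≤ x ≤ 17−x ≤ 14 are chosen — 6 such pairs.
The remaining 2 elements (those with no distinct partner in range) can never complete a 17-sum, so the worst case takes all of them and one from each pair: 2 + 6 = 8.
By the pigeonhole principle, the 9th integer has to be the second member of some pair, so 8 + 1 = 9.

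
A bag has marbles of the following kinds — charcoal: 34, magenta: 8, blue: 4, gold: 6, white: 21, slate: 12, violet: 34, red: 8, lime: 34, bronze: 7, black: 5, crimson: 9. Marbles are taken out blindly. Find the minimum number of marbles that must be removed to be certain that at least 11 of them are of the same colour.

The 12 colours are the holes; the marbles drawn are the pigeons.
To avoid 11 of any one colour, the worst case takes at most 10 of each colour, or every marble of a colour that has fewer than 10.
That gives 10 + 8 + 4 + 6 + 10 + 10 + 10 + 8 + 10 + 7 + 5 + 9 = 97 marbles with no colour reaching 11.
The next marble forces some colour to 11, so 97 + 1 = 98.

98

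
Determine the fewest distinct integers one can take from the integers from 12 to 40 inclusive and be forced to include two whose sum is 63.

21

Two chosen integers sum to 63 exactly when both halves of some pair {x, 63−x} with 23 ≤ x ≤ 63−x ≤ 40 are chosen — 9 such pairs.
The remaining 11 elements (those with no distinct partner in range) can never complete a 63-sum, so the worst case takes all of them and one from each pair: 11 + 9 = 20.
The 21st integer has to be the second member of some pair, so 20 + 1 = 21.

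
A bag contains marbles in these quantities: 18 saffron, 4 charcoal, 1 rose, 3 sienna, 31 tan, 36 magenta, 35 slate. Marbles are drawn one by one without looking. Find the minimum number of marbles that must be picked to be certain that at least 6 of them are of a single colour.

29

An adversary could hand out at most 5 marbles per colour (charcoal, rose, sienna run out sooner): 5 + 4 + 1 + 3 + 5 + 5 + 5 = 28 marbles and still no colour has 6.
One more marble lands in a colour already at 5, so 29 draws are enough and 28 are not.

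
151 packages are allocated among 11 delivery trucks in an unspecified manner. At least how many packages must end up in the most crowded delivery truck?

The 11 delivery trucks are the holes and the 151 packages are the pigeons.
If every delivery truck held at most 13 packages, the total would be at most 11 × 13 = 143, which is less than 151.
So some delivery truck holds at least ⌈151/11⌉ = 14 packages.

14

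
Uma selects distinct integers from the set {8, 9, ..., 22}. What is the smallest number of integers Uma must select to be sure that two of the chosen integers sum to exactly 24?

12

Group the elements by complementary pair {x, 24−x}: {8,16}, {9,15}, {10,14}, …, giving 4 two-element pairs; the single value 12 (it cannot pair with itself since the integers are distinct); and 6 integers whose partner 24−x falls outside [8,22].
Pigeonhole: treating each of those 11 groups as a pigeonhole, one can pick one integer per group — 11 integers — with no two summing to 24.
The 12th integer lands in an occupied pair, forcing a sum of 24.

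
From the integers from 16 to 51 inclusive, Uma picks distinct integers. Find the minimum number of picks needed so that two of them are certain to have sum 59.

Group the elements by complementary pair {x, 59−x}: {16,43}, {17,42}, {18,41}, …, giving 14 two-element pairs and 8 integers whose partner 59−x falls outside [16,51].
Pigeonhole: treating each of those 22 groups as a pigeonhole, one can pick one integer per group — 22 integers — with no two summing to 59.
The 23rd integer lands in an occupied pair, forcing a sum of 59.

23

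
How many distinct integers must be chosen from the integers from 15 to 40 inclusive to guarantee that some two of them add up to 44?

Two chosen integers sum to 44 exactly when both halves of some pair {x, 44−x} with 15 ≤ x ≤ 44−x ≤ 29 are chosen — 7 such pairs.
The remaining 12 elements (those with no distinct partner in range) can never complete a 44-sum, so the worst case takes all of them and one from each pair: 12 + 7 = 19.
By the pigeonhole principle, the 20th integer has to be the second member of some pair, so 19 + 1 = 20.

20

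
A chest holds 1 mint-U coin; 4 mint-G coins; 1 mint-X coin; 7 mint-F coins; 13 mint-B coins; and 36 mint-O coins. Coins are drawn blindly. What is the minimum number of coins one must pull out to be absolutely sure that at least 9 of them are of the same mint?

An adversary could hand out at most 8 coins per mint (4 mints run out sooner): 1 + 4 + 1 + 7 + 8 + 8 = 29 coins and still no mint has 9.
By the pigeonhole principle, one more coin lands in a mint already at 8, so 30 draws are enough and 29 are not.

30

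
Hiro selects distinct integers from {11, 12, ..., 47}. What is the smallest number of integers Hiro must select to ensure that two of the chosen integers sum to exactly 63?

Group the elements by complementary pair {x, 63−x}: {16,47}, {17,46}, {18,45}, …, giving 16 two-element pairs and 5 integers whose partner 63−x falls outside [11,47].
Pigeonhole: treating each of those 21 groups as a pigeonhole, one can pick one integer per group — 21 integers — with no two summing to 63.
The 22nd integer lands in an occupied pair, forcing a sum of 63.

22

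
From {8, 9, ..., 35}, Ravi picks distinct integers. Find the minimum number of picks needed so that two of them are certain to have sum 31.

Group the elements by complementary pair {x, 31−x}: {8,23}, {9,22}, {10,21}, …, giving 8 two-element pairs and 12 integers whose partner 31−x falls outside [8,35].
By pigeonhole, treating each of those 20 groups as a pigeonhole, one can pick one integer per group — 20 integers — with no two summing to 31.
The 21st integer lands in an occupied pair, forcing a sum of 31.

21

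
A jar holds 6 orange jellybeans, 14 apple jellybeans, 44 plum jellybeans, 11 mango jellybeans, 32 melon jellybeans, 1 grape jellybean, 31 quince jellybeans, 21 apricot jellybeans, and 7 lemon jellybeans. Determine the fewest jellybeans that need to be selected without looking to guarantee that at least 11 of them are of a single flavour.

75

An adversary could hand out at most 10 jellybeans per flavour (orange, grape, lemon run out sooner): 6 + 10 + 10 + 10 + 10 + 1 + 10 + 10 + 7 = 74 jellybeans and still no flavour has 11.
Pigeonhole: one more jellybean lands in a flavour already at 10, so 75 draws are enough and 74 are not.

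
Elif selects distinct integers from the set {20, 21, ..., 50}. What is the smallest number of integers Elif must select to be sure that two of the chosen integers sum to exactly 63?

20

A set avoiding the sum 63 can contain at most one of each pair {x, 63−x}, plus the 7 elements whose complement lies outside the range.
The integers 32, …, 50 (19 of them) are such a set: any two sum to at least 32+33 = 65 > 63.
Any 20th integer completes one of the 12 pairs, so 20 choices force a sum of 63.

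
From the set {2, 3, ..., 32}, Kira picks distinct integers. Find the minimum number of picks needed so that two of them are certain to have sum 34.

17

A set avoiding the sum 34 can contain at most one of each pair {x, 34−x}, plus the 1 element equal to its own complement.
The integers 17, …, 32 (16 of them) are such a set: any two sum to at least 17+18 = 35 > 34.
Any 17th integer completes one of the 15 pairs, so 17 choices force a sum of 34.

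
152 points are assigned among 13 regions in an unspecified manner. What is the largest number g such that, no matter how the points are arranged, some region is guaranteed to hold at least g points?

By pigeonhole, the 13 regions are the holes and the 152 points are the pigeons.
If every region held at most 11 points, the total would be at most 13 × 11 = 143, which is less than 152.
So some region holds at least ⌈152/13⌉ = 12 points.

12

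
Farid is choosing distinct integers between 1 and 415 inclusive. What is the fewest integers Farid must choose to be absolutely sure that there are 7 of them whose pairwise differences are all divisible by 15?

91

Integers whose pairwise differences are multiples of 15 are exactly those sharing a remainder mod 15. Pigeonhole: the 15 residue classes mod 15 are the pigeonholes.
With 90 integers one could put 6 in each residue class and have no class reach 7.
The 91st integer pushes some class to 7, so 15·6 + 1 = 91.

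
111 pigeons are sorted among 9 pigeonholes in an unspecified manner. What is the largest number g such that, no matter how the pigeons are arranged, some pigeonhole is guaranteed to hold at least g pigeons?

13

By pigeonhole, the 9 pigeonholes are the holes and the 111 pigeons are the pigeons.
If every pigeonhole held at most 12 pigeons, the total would be at most 9 × 12 = 108, which is less than 111.
So some pigeonhole holds at least ⌈111/9⌉ = 13 pigeons.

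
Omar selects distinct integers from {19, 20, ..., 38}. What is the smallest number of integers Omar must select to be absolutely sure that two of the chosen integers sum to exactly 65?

15

Group the elements by complementary pair {x, 65−x}: {27,38}, {28,37}, {29,36}, …, giving 6 two-element pairs and 8 integers whose partner 65−x falls outside [19,38].
Pigeonhole: treating each of those 14 groups as a pigeonhole, one can pick one integer per group — 14 integers — with no two summing to 65.
The 15th integer lands in an occupied pair, forcing a sum of 65.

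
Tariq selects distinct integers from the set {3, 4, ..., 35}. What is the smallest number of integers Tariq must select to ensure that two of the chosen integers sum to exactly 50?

Group the elements by complementary pair {x, 50−x}: {15,35}, {16,34}, {17,33}, …, giving 10 two-element pairs, the single value 25 (it cannot pair with itself since the integers are distinct), and 12 integers whose partner 50−x falls outside [3,35].
Treating each of those 23 groups as a pigeonhole, one can pick one integer per group — 23 integers — with no two summing to 50.
The 24th integer lands in an occupied pair, forcing a sum of 50.

24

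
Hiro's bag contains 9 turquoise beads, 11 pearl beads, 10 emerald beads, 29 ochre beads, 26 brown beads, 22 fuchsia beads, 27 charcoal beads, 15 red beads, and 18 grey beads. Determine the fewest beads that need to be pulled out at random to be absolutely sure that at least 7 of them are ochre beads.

In the worst case for collecting ochre beads, every non-ochre bead comes out first.
There are 9 + 11 + 10 + 26 + 22 + 27 + 15 + 18 = 138 non-ochre beads altogether.
After those, each further bead must be ochre, so 138 + 7 = 145 draws guarantee 7 ochre beads.

145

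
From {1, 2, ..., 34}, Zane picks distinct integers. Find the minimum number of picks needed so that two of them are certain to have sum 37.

19

Two chosen integers sum to 37 exactly when both halves of some pair {x, 37−x} with 3 ≤ x ≤ 37−x ≤ 34 are chosen — 16 such pairs.
The remaining 2 elements (those with no distinct partner in range) can never complete a 37-sum, so the worst case takes all of them and one from each pair: 2 + 16 = 18.
The 19th integer has to be the second member of some pair, so 18 + 1 = 19.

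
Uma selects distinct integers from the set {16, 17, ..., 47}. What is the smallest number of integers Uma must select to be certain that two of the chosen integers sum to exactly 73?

22

Two chosen integers sum to 73 exactly when both halves of some pair {x, 73−x} with 26 ≤ x ≤ 73−x ≤ 47 are chosen — 11 such pairs.
The remaining 10 elements (those with no distinct partner in range) can never complete a 73-sum, so the worst case takes all of them and one from each pair: 10 + 11 = 21.
The 22nd integer has to be the second member of some pair, so 21 + 1 = 22.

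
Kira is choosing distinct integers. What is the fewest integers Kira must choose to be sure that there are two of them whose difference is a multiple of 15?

Integers whose pairwise differences are multiples of 15 are exactly those sharing a remainder mod 15. The 15 residue classes mod 15 are the pigeonholes.
With 15 integers one could put 1 in each residue class and have no class reach 2.
The 16th integer pushes some class to 2, so 15·1 + 1 = 16.

16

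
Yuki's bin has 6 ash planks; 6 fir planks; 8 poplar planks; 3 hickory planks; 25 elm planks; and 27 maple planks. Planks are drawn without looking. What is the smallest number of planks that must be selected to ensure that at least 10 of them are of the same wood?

42

Pigeonhole: the 6 woods are the holes; the planks drawn are the pigeons.
To avoid 10 of any one wood, the worst case takes at most 9 of each wood, or every plank of a wood that has fewer than 9.
That gives 6 + 6 + 8 + 3 + 9 + 9 = 41 planks with no wood reaching 10.
The next plank forces some wood to 10, so 41 + 1 = 42.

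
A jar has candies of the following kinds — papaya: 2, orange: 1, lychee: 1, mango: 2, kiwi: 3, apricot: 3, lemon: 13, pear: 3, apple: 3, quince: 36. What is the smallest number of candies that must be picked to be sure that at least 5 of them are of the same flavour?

27

An adversary could hand out at most 4 candies per flavour (8 flavours run out sooner): 2 + 1 + 1 + 2 + 3 + 3 + 4 + 3 + 3 + 4 = 26 candies and still no flavour has 5.
By the pigeonhole principle, one more candy lands in a flavour already at 4, so 27 draws are enough and 26 are not.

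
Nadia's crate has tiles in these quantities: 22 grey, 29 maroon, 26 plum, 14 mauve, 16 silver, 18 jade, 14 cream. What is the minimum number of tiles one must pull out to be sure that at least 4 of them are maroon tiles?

114

In the worst case for collecting maroon tiles, every non-maroon tile comes out first.
There are 22 + 26 + 14 + 16 + 18 + 14 = 110 non-maroon tiles altogether.
After those, each further tile must be maroon, so 110 + 4 = 114 draws guarantee 4 maroon tiles.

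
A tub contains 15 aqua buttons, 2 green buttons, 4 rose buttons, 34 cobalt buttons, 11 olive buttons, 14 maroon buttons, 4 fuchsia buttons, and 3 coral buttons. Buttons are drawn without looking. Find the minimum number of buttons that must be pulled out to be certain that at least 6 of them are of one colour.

An adversary could hand out at most 5 buttons per colour (4 colours run out sooner): 5 + 2 + 4 + 5 + 5 + 5 + 4 + 3 = 33 buttons and still no colour has 6.
One more button lands in a colour already at 5, so 34 draws are enough and 33 are not.

34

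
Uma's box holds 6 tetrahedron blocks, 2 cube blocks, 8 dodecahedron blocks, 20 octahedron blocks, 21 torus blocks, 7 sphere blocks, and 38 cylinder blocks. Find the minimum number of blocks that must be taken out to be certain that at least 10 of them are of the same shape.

51

An adversary could hand out at most 9 blocks per shape (4 shapes run out sooner): 6 + 2 + 8 + 9 + 9 + 7 + 9 = 50 blocks and still no shape has 10.
Pigeonhole: one more block lands in a shape already at 9, so 51 draws are enough and 50 are not.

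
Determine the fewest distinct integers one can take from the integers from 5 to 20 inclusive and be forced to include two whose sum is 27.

10

A set avoiding the sum 27 can contain at most one of each pair {x, 27−x}, plus the 2 elements whose complement lies outside the range.
The integers 5, …, 13 (9 of them) are such a set: any two sum to at least 5+6 = 11 and at most 12+13 = 25 < 27.
Any 10th integer completes one of the 7 pairs, so 10 choices force a sum of 27.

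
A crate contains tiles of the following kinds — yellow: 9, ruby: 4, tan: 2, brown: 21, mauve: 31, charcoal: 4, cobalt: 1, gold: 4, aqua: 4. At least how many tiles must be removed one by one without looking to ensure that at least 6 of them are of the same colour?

35

By pigeonhole, the 9 colours are the holes; the tiles drawn are the pigeons.
To avoid 6 of any one colour, the worst case takes at most 5 of each colour, or every tile of a colour that has fewer than 5.
That gives 5 + 4 + 2 + 5 + 5 + 4 + 1 + 4 + 4 = 34 tiles with no colour reaching 6.
The next tile forces some colour to 6, so 34 + 1 = 35.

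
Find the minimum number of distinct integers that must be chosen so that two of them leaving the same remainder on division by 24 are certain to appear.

Pigeonhole: the 24 residue classes mod 24 are the pigeonholes.
With 24 integers one could put 1 in each residue class and have no class reach 2.
The 25th integer pushes some class to 2, so 24·1 + 1 = 25.

25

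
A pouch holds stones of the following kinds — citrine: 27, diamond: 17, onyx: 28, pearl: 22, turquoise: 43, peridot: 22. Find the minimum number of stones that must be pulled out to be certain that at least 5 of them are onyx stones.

136

In the worst case for collecting onyx stones, every non-onyx stone comes out first.
There are 27 + 17 + 22 + 43 + 22 = 131 non-onyx stones altogether.
After those, each further stone must be onyx, so 131 + 5 = 136 draws guarantee 5 onyx stones.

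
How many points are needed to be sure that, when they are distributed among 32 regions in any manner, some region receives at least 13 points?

With 384 points one could put exactly 12 in each of the 32 regions, and no region would reach 13.
One more point must land in a region that already has 12, giving it 13.
So 32 × 12 + 1 = 385 points are required.

385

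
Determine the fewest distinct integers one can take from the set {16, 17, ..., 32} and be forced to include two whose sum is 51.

11

Two chosen integers sum to 51 exactly when both halves of some pair {x, 51−x} with 19 ≤ x ≤ 51−x ≤ 32 are chosen — 7 such pairs.
The remaining 3 elements (those with no distinct partner in range) can never complete a 51-sum, so the worst case takes all of them and one from each pair: 3 + 7 = 10.
By the pigeonhole principle, the 11th integer has to be the second member of some pair, so 10 + 1 = 11.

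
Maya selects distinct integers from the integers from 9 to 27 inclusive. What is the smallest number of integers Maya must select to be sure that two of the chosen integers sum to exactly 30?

Two chosen integers sum to 30 exactly when both halves of some pair {x, 30−x} with 9 ≤ x ≤ 30−x ≤ 21 are chosen — 6 such pairs.
The remaining 7 elements (those with no distinct partner in range) can never complete a 30-sum, so the worst case takes all of them and one from each pair: 7 + 6 = 13.
The 14th integer has to be the second member of some pair, so 13 + 1 = 14.

14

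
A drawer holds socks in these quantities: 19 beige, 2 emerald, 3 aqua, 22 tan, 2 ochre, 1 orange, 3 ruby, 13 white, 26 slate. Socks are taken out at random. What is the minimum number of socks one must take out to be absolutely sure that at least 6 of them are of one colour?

An adversary could hand out at most 5 socks per colour (5 colours run out sooner): 5 + 2 + 3 + 5 + 2 + 1 + 3 + 5 + 5 = 31 socks and still no colour has 6.
One more sock lands in a colour already at 5, so 32 draws are enough and 31 are not.

32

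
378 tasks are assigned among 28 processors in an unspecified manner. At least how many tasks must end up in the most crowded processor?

14

The 28 processors are the holes and the 378 tasks are the pigeons.
If every processor held at most 13 tasks, the total would be at most 28 × 13 = 364, which is less than 378.
So some processor holds at least ⌈378/28⌉ = 14 tasks.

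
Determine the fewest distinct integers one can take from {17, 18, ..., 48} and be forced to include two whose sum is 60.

Two chosen integers sum to 60 exactly when both halves of some pair {x, 60−x} with 17 ≤ x ≤ 60−x ≤ 43 are chosen — 13 such pairs.
The remaining 6 elements (those with no distinct partner in range) can never complete a 60-sum, so the worst case takes all of them and one from each pair: 6 + 13 = 19.
By the pigeonhole principle, the 20th integer has to be the second member of some pair, so 19 + 1 = 20.

20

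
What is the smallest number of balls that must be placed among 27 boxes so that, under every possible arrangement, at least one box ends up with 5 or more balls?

With 108 balls one could put exactly 4 in each of the 27 boxes, and no box would reach 5.
One more ball must land in a box that already has 4, giving it 5.
So 27 × 4 + 1 = 109 balls are required.

109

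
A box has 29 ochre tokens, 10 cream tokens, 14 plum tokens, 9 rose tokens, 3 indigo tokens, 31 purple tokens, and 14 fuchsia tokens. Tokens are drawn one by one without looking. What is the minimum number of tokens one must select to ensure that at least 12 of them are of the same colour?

By the pigeonhole principle, put each drawn token into a box by colour. The largest draw with every box below 12 takes min(count, 11) from each colour; colours with fewer than 11 contribute all they have.
Σ min(cᵢ, 11) = 11 + 10 + 11 + 9 + 3 + 11 + 11 = 66.
Draw number 66 + 1 = 67 must push one box to 12.

67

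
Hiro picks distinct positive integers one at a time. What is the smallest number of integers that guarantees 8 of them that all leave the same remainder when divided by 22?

155

Pigeonhole: the 22 residue classes mod 22 are the pigeonholes.
With 154 integers one could put 7 in each residue class and have no class reach 8.
The 155th integer pushes some class to 8, so 22·7 + 1 = 155.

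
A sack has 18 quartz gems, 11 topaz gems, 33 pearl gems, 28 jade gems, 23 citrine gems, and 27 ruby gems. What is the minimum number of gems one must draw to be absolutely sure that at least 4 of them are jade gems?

116

In the worst case for collecting jade gems, every non-jade gem comes out first.
There are 18 + 11 + 33 + 23 + 27 = 112 non-jade gems altogether.
After those, each further gem must be jade, so 112 + 4 = 116 draws guarantee 4 jade gems.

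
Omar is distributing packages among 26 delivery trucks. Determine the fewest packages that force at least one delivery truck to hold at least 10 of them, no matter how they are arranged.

With 234 packages one could put exactly 9 in each of the 26 delivery trucks, and no delivery truck would reach 10.
Pigeonhole: one more package must land in a delivery truck that already has 9, giving it 10.
So 26 × 9 + 1 = 235 packages are required.

235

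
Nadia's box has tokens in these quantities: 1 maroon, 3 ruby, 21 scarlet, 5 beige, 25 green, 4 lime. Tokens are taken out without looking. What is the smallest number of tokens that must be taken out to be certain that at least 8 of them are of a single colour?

28

The 6 colours are the holes; the tokens drawn are the pigeons.
To avoid 8 of any one colour, the worst case takes at most 7 of each colour, or every token of a colour that has fewer than 7.
That gives 1 + 3 + 7 + 5 + 7 + 4 = 27 tokens with no colour reaching 8.
The next token forces some colour to 8, so 27 + 1 = 28.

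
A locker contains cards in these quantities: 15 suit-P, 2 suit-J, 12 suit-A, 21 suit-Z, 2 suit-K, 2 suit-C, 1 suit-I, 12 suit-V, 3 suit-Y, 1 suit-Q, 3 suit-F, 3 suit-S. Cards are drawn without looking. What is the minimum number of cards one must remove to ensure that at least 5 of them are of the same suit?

By pigeonhole, put each drawn card into a box by suit. The largest draw with every box below 5 takes min(count, 4) from each suit; suits with fewer than 4 contribute all they have.
Σ min(cᵢ, 4) = 4 + 2 + 4 + 4 + 2 + 2 + 1 + 4 + 3 + 1 + 3 + 3 = 33.
Draw number 33 + 1 = 34 must push one box to 5.

34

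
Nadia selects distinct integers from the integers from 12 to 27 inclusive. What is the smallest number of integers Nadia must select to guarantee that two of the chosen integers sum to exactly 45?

A set avoiding the sum 45 can contain at most one of each pair {x, 45−x}, plus the 6 elements whose complement lies outside the range.
The integers 12, …, 22 (11 of them) are such a set: any two sum to at least 12+13 = 25 and at most 21+22 = 43 < 45.
Any 12th integer completes one of the 5 pairs, so 12 choices force a sum of 45.

12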